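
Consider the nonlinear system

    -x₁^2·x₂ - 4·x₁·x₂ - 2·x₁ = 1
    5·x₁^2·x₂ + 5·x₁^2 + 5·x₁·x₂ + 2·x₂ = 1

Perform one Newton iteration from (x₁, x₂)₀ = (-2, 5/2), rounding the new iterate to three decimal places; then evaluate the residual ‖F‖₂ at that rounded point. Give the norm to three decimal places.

At (-2, 5/2): F = (13.000, 49.000).
Jacobian J = [[-2·x₁·x₂ - 4·x₂ - 2, -x₁^2 - 4·x₁], [10·x₁·x₂ + 10·x₁ + 5·x₂, 5·x₁^2 + 5·x₁ + 2]].
At the point, J = [[-2.000, 4.000], [-57.500, 12.000]] (det J = 206.000).
Solving J·Δ = −F gives Δ = (0.194, -3.153).
Then the next iterate is (x₁, x₂)₁ = (-1.806, -0.653).
Re-evaluating at (-1.806, -0.653): F = (0.02458, 9.24953), so ‖F‖₂ = 9.250.

9.250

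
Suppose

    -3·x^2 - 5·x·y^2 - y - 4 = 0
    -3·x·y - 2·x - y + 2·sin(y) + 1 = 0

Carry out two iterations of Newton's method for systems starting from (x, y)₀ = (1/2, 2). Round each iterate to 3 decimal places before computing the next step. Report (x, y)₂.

(6.898, 2.716)

At (1/2, 2): F = (-16.750, -3.18141).
Jacobian J = [[-6·x - 5·y^2, -10·x·y - 1], [-3·y - 2, -3·x + 2·cos(y) - 1]].
At the point, J = [[-23.000, -11.000], [-8.000, -3.33229]] (det J = -11.35725).
Solving J·Δ = −F gives Δ = (1.833, -5.356).
Then the next iterate is (x, y)₁ = (2.333, -3.356).
Round to (2.333, -3.356) and repeat: F = (-148.35248, 23.60418), J = [[-70.31168, 77.29548], [8.068, -9.95321]].
Δ = (4.565, 6.072), so (x, y)₂ = (6.898, 2.716).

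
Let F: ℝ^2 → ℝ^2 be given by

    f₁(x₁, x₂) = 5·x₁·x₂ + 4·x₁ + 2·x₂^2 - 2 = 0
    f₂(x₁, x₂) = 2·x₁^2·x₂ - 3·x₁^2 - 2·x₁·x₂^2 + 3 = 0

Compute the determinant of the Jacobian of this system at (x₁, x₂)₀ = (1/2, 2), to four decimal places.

24.5000

J = [[5·x₂ + 4, 5·x₁ + 4·x₂], [4·x₁·x₂ - 6·x₁ - 2·x₂^2, 2·x₁^2 - 4·x₁·x₂]].
At the point, J = [[14.0000, 10.5000], [-7.0000, -3.5000]].
det J = 24.5000.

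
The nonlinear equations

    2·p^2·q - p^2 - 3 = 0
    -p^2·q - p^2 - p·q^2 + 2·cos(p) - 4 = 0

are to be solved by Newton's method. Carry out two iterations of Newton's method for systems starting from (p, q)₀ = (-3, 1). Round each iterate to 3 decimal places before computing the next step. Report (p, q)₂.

(-0.669, 2.441)

At (-3, 1): F = (6.000, -20.97998).
Jacobian J = [[4·p·q - 2·p, 2·p^2], [-2·p·q - 2·p - q^2 - 2·sin(p), -p^2 - 2·p·q]].
At the point, J = [[-6.000, 18.000], [11.28224, -3.000]] (det J = -185.08032).
Solving J·Δ = −F gives Δ = (1.943, 0.314).
Then the next iterate is (p, q)₁ = (-1.057, 1.314).
Round to (-1.057, 1.314) and repeat: F = (-1.18112, -3.77733), J = [[-3.44159, 2.23450], [4.90697, 1.66055]].
Δ = (0.388, 1.127), so (p, q)₂ = (-0.669, 2.441).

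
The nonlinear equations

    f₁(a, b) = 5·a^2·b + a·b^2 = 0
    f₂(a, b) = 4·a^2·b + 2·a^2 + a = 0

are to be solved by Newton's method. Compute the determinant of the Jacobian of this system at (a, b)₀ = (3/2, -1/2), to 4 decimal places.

-75.0000

J = [[10·a·b + b^2, 5·a^2 + 2·a·b], [8·a·b + 4·a + 1, 4·a^2]].
At the point, J = [[-7.2500, 9.7500], [1.0000, 9.0000]].
det J = -75.0000.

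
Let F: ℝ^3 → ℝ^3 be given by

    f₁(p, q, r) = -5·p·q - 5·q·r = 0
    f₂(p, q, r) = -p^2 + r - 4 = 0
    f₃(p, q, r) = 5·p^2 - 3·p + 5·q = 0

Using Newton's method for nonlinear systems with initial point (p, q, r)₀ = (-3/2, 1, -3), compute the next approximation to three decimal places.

(-0.213, 1.484, 2.389)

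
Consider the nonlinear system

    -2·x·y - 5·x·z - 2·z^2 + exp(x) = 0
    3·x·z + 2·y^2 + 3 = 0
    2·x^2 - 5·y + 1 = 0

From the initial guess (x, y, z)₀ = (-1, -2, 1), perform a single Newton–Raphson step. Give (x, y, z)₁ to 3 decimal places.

At (-1, -2, 1): F = (-0.63212, 8.000, 13.000).
Jacobian J = [[-2·y - 5·z + exp(x), -2·x, -5·x - 4·z], [3·z, 4·y, 3·x], [4·x, -5, 0]].
At the point, J = [[-0.63212, 2.000, 1.000], [3.000, -8.000, -3.000], [-4.000, -5.000, 0.000]] (det J = -13.51819).
Solving J·Δ = −F gives Δ = (-0.334, 2.867, -5.314).
Then the next iterate is (x, y, z)₁ = (-1.334, 0.867, -4.314).

(-1.334, 0.867, -4.314)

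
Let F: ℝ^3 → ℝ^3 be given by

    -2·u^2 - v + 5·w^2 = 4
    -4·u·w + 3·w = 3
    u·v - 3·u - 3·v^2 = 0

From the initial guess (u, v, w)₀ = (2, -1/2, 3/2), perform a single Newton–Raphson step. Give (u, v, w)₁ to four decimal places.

At (2, -1/2, 3/2): F = (-0.2500, -10.5000, -7.7500).
Jacobian J = [[-4·u, -1, 10·w], [-4·w, 0, -4·u + 3], [v - 3, u - 6·v, 0]].
At the point, J = [[-8.0000, -1.0000, 15.0000], [-6.0000, 0.0000, -5.0000], [-3.5000, 5.0000, 0.0000]] (det J = -667.5000).
Solving J·Δ = −F gives Δ = (-1.2472, 0.6770, -0.6034).
Then the next iterate is (u, v, w)₁ = (0.7528, 0.1770, 0.8966).

(0.7528, 0.1770, 0.8966)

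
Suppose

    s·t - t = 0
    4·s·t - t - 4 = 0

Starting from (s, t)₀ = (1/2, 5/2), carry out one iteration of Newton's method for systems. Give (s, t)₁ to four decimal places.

At (1/2, 5/2): F = (-1.2500, -1.5000).
Jacobian J = [[t, s - 1], [4·t, 4·s - 1]].
At the point, J = [[2.5000, -0.5000], [10.0000, 1.0000]] (det J = 7.5000).
Solving J·Δ = −F gives Δ = (0.2667, -1.1667).
Then the next iterate is (s, t)₁ = (0.7667, 1.3333).

(0.7667, 1.3333)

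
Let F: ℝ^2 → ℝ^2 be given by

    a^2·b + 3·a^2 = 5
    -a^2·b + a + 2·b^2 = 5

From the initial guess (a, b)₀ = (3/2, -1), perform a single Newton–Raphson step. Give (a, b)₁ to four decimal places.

(1.5309, -0.8602)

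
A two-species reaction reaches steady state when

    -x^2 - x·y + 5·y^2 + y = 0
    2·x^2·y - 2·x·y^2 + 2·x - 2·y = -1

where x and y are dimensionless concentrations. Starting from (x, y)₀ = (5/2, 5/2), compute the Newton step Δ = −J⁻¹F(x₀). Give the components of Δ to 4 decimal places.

(-1.4294, -1.3605)

At (5/2, 5/2): F = (21.2500, 1.0000).
Jacobian J = [[-2·x - y, -x + 10·y + 1], [4·x·y - 2·y^2 + 2, 2·x^2 - 4·x·y - 2]].
At the point, J = [[-7.5000, 23.5000], [14.5000, -14.5000]] (det J = -232.0000).
Solving J·Δ = −F gives Δ = (-1.4294, -1.3605).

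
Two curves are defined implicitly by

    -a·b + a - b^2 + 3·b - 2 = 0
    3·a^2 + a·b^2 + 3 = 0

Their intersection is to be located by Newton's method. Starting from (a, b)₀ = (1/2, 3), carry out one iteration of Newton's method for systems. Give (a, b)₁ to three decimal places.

At (1/2, 3): F = (-3.000, 8.250).
Jacobian J = [[-b + 1, -a - 2·b + 3], [6·a + b^2, 2·a·b]].
At the point, J = [[-2.000, -3.500], [12.000, 3.000]] (det J = 36.000).
Solving J·Δ = −F gives Δ = (-0.552, -0.542).
Then the next iterate is (a, b)₁ = (-0.052, 2.458).

(-0.052, 2.458)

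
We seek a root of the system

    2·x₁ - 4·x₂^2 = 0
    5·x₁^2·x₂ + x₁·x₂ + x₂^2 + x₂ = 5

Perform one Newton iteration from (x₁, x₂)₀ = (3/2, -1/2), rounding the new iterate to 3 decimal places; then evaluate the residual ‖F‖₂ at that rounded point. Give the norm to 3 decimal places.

At (3/2, -1/2): F = (2.000, -11.625).
Jacobian J = [[2, -8·x₂], [10·x₁·x₂ + x₂, 5·x₁^2 + x₁ + 2·x₂ + 1]].
At the point, J = [[2.000, 4.000], [-8.000, 12.750]] (det J = 57.500).
Solving J·Δ = −F gives Δ = (-1.252, 0.126).
Then the next iterate is (x₁, x₂)₁ = (0.248, -0.374).
Re-evaluating at (0.248, -0.374): F = (-0.06350, -5.44189), so ‖F‖₂ = 5.442.

5.442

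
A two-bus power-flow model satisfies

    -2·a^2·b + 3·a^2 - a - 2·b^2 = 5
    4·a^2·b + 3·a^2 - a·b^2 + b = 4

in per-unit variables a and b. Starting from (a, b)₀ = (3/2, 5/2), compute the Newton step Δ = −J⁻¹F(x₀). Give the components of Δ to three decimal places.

(-0.454, -1.401)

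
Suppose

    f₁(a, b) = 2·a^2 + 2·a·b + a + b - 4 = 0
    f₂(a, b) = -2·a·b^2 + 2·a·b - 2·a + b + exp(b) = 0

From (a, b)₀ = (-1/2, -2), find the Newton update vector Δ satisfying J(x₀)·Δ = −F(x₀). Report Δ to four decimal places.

At (-1/2, -2): F = (-4.0000, 5.135335).
Jacobian J = [[4·a + 2·b + 1, 2·a + 1], [-2·b^2 + 2·b - 2, -4·a·b + 2·a + exp(b) + 1]].
At the point, J = [[-5.0000, 0.0000], [-14.0000, -3.864665]] (det J = 19.323324).
Solving J·Δ = −F gives Δ = (-0.8000, 4.2268).

(-0.8000, 4.2268)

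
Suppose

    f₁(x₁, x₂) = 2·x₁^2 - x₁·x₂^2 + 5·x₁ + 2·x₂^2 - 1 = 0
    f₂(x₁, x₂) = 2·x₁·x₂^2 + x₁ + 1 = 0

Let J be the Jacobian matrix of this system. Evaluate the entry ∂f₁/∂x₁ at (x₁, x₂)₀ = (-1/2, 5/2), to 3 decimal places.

∂f₁/∂x₁ = 4·x₁ - x₂^2 + 5.
At (-1/2, 5/2) this is -3.250.

-3.250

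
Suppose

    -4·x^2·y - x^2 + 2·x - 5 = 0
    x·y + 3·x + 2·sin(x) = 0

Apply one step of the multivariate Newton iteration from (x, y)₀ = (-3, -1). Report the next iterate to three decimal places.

(2.627, -3.057)

At (-3, -1): F = (16.000, -6.28224).
Jacobian J = [[-8·x·y - 2·x + 2, -4·x^2], [y + 2·cos(x) + 3, x]].
At the point, J = [[-16.000, -36.000], [0.02002, -3.000]] (det J = 48.72054).
Solving J·Δ = −F gives Δ = (5.627, -2.057).
Then the next iterate is (x, y)₁ = (2.627, -3.057).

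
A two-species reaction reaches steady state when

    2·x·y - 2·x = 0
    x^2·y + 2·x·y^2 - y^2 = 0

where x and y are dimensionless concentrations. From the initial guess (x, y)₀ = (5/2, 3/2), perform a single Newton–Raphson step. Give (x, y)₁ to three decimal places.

(1.392, 1.222)

At (5/2, 3/2): F = (2.500, 18.375).
Jacobian J = [[2·y - 2, 2·x], [2·x·y + 2·y^2, x^2 + 4·x·y - 2·y]].
At the point, J = [[1.000, 5.000], [12.000, 18.250]] (det J = -41.750).
Solving J·Δ = −F gives Δ = (-1.108, -0.278).
Then the next iterate is (x, y)₁ = (1.392, 1.222).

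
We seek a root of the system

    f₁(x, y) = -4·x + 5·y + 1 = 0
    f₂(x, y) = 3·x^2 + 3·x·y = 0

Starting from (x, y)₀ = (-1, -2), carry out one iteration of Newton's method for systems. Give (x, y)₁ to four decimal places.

At (-1, -2): F = (-5.0000, 9.0000).
Jacobian J = [[-4, 5], [6·x + 3·y, 3·x]].
At the point, J = [[-4.0000, 5.0000], [-12.0000, -3.0000]] (det J = 72.0000).
Solving J·Δ = −F gives Δ = (0.4167, 1.3333).
Then the next iterate is (x, y)₁ = (-0.5833, -0.6667).

(-0.5833, -0.6667)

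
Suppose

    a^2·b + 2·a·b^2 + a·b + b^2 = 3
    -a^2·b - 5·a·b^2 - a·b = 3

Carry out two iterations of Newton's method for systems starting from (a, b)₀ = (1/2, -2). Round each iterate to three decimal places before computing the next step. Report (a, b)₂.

(-0.165, -2.013)

At (1/2, -2): F = (3.500, -11.500).
Jacobian J = [[2·a·b + 2·b^2 + b, a^2 + 4·a·b + a + 2·b], [-2·a·b - 5·b^2 - b, -a^2 - 10·a·b - a]].
At the point, J = [[4.000, -7.250], [-16.000, 9.250]] (det J = -79.000).
Solving J·Δ = −F gives Δ = (-0.646, 0.127).
Then the next iterate is (a, b)₁ = (-0.146, -1.873).
Round to (-0.146, -1.873) and repeat: F = (-0.28271, -0.67260), J = [[5.69017, -2.77685], [-16.21456, -2.60990]].
Δ = (-0.019, -0.140), so (a, b)₂ = (-0.165, -2.013).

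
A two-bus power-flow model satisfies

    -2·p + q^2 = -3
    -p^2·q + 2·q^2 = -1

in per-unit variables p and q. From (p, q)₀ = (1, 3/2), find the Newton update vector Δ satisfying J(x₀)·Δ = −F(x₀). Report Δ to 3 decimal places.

At (1, 3/2): F = (3.250, 4.000).
Jacobian J = [[-2, 2·q], [-2·p·q, -p^2 + 4·q]].
At the point, J = [[-2.000, 3.000], [-3.000, 5.000]] (det J = -1.000).
Solving J·Δ = −F gives Δ = (4.250, 1.750).

(4.250, 1.750)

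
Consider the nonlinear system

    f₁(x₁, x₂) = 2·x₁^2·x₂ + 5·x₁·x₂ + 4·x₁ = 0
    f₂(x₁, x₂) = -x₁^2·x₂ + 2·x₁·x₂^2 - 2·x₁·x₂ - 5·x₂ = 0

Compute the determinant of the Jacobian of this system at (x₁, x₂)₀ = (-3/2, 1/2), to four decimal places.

J = [[4·x₁·x₂ + 5·x₂ + 4, 2·x₁^2 + 5·x₁], [-2·x₁·x₂ + 2·x₂^2 - 2·x₂, -x₁^2 + 4·x₁·x₂ - 2·x₁ - 5]].
At the point, J = [[3.5000, -3.0000], [1.0000, -7.2500]].
det J = -22.3750.

-22.3750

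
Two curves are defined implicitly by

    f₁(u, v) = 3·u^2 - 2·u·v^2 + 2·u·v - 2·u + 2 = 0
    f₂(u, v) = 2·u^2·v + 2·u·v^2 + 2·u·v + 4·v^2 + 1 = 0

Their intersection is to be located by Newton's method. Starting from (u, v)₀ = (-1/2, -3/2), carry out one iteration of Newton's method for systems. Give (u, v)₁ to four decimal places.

At (-1/2, -3/2): F = (7.5000, 8.5000).
Jacobian J = [[6·u - 2·v^2 + 2·v - 2, -4·u·v + 2·u], [4·u·v + 2·v^2 + 2·v, 2·u^2 + 4·u·v + 2·u + 8·v]].
At the point, J = [[-12.5000, -4.0000], [4.5000, -9.5000]] (det J = 136.7500).
Solving J·Δ = −F gives Δ = (0.2724, 1.0238).
Then the next iterate is (u, v)₁ = (-0.2276, -0.4762).

(-0.2276, -0.4762)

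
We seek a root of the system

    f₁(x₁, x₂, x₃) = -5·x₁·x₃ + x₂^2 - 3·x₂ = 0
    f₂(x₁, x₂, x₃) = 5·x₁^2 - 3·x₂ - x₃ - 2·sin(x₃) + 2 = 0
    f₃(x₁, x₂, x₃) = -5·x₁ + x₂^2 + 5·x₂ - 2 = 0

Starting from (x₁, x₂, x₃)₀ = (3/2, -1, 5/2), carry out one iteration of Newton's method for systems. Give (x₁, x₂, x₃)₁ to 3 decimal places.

(1.973, 4.288, -3.780)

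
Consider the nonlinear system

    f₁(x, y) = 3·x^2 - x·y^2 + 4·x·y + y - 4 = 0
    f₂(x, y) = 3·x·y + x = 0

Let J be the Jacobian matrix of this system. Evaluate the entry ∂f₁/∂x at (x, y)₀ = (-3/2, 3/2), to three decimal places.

∂f₁/∂x = 6·x - y^2 + 4·y.
At (-3/2, 3/2) this is -5.250.

-5.250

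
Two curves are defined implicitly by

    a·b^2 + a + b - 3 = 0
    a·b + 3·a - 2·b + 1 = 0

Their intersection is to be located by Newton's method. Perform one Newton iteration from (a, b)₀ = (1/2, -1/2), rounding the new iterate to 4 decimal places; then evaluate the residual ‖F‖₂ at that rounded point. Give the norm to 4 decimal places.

14.8558

At (1/2, -1/2): F = (-2.8750, 3.2500).
Jacobian J = [[b^2 + 1, 2·a·b + 1], [b + 3, a - 2]].
At the point, J = [[1.2500, 0.5000], [2.5000, -1.5000]] (det J = -3.1250).
Solving J·Δ = −F gives Δ = (0.8600, 3.6000).
Then the next iterate is (a, b)₁ = (1.3600, 3.1000).
Re-evaluating at (1.3600, 3.1000): F = (14.5296, 3.0960), so ‖F‖₂ = 14.8558.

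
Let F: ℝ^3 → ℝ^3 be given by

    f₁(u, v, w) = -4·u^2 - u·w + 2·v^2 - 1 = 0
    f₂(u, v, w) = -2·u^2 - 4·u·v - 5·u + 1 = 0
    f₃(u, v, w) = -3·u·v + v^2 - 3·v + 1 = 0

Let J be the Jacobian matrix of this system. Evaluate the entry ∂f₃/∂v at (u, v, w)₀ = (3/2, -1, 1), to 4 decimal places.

-9.5000

∂f₃/∂v = -3·u + 2·v - 3.
At (3/2, -1, 1) this is -9.5000.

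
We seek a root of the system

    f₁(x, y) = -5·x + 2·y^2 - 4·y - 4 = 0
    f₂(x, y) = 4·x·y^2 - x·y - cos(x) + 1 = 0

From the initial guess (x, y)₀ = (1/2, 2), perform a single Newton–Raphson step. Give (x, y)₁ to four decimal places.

At (1/2, 2): F = (-6.5000, 7.122417).
Jacobian J = [[-5, 4·y - 4], [4·y^2 - y + sin(x), 8·x·y - x]].
At the point, J = [[-5.0000, 4.0000], [14.479426, 7.5000]] (det J = -95.417702).
Solving J·Δ = −F gives Δ = (-0.8095, 0.6131).
Then the next iterate is (x, y)₁ = (-0.3095, 2.6131).

(-0.3095, 2.6131)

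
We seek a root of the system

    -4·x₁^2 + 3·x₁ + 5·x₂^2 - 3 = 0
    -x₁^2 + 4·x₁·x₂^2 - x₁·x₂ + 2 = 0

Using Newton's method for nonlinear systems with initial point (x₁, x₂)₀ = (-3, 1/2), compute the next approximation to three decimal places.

(-1.319, 0.770)

At (-3, 1/2): F = (-46.750, -8.500).
Jacobian J = [[-8·x₁ + 3, 10·x₂], [-2·x₁ + 4·x₂^2 - x₂, 8·x₁·x₂ - x₁]].
At the point, J = [[27.000, 5.000], [6.500, -9.000]] (det J = -275.500).
Solving J·Δ = −F gives Δ = (1.681, 0.270).
Then the next iterate is (x₁, x₂)₁ = (-1.319, 0.770).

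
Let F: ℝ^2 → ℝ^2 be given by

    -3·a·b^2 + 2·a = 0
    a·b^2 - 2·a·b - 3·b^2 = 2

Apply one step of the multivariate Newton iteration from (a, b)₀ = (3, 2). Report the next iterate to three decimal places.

At (3, 2): F = (-30.000, -14.000).
Jacobian J = [[-3·b^2 + 2, -6·a·b], [b^2 - 2·b, 2·a·b - 2·a - 6·b]].
At the point, J = [[-10.000, -36.000], [0.000, -6.000]] (det J = 60.000).
Solving J·Δ = −F gives Δ = (5.400, -2.333).
Then the next iterate is (a, b)₁ = (8.400, -0.333).

(8.400, -0.333)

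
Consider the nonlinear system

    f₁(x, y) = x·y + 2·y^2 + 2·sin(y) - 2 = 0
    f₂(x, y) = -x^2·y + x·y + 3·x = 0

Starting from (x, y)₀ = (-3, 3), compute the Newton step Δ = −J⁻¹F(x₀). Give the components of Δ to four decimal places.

(1.1175, -1.5149)

At (-3, 3): F = (7.282240, -45.0000).
Jacobian J = [[y, x + 4·y + 2·cos(y)], [-2·x·y + y + 3, -x^2 + x]].
At the point, J = [[3.0000, 7.020015], [24.0000, -12.0000]] (det J = -204.480360).
Solving J·Δ = −F gives Δ = (1.1175, -1.5149).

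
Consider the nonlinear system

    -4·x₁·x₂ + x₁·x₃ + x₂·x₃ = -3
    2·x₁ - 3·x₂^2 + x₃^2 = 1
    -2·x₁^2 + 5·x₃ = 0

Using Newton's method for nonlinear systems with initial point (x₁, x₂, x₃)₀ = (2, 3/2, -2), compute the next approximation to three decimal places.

(-2.951, 2.348, -6.321)

At (2, 3/2, -2): F = (-16.000, 0.250, -18.000).
Jacobian J = [[-4·x₂ + x₃, -4·x₁ + x₃, x₁ + x₂], [2, -6·x₂, 2·x₃], [-4·x₁, 0, 5]].
At the point, J = [[-8.000, -10.000, 3.500], [2.000, -9.000, -4.000], [-8.000, 0.000, 5.000]] (det J = -112.000).
Solving J·Δ = −F gives Δ = (-4.951, 0.848, -4.321).
Then the next iterate is (x₁, x₂, x₃)₁ = (-2.951, 2.348, -6.321).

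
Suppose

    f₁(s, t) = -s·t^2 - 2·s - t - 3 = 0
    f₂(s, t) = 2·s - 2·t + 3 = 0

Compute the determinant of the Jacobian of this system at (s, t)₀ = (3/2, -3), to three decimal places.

J = [[-t^2 - 2, -2·s·t - 1], [2, -2]].
At the point, J = [[-11.000, 8.000], [2.000, -2.000]].
det J = 6.000.

6.000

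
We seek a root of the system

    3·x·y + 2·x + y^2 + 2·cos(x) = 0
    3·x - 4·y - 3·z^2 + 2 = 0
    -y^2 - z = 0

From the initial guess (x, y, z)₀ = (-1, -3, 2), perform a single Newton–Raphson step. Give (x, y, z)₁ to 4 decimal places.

(-0.7237, -1.2654, 1.4076)

At (-1, -3, 2): F = (17.080605, -1.0000, -11.0000).
Jacobian J = [[3·y - 2·sin(x) + 2, 3·x + 2·y, 0], [3, -4, -6·z], [0, -2·y, -1]].
At the point, J = [[-5.317058, -9.0000, 0.0000], [3.0000, -4.0000, -12.0000], [0.0000, 6.0000, -1.0000]] (det J = -431.096410).
Solving J·Δ = −F gives Δ = (0.2763, 1.7346, -0.5924).
Then the next iterate is (x, y, z)₁ = (-0.7237, -1.2654, 1.4076).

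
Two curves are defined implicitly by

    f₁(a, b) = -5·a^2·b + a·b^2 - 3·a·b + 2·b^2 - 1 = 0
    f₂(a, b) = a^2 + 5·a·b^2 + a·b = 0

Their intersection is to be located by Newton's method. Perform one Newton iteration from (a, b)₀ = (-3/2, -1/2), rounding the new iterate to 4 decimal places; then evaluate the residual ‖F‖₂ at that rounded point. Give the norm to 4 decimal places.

0.5115

At (-3/2, -1/2): F = (2.5000, 1.1250).
Jacobian J = [[-10·a·b + b^2 - 3·b, -5·a^2 + 2·a·b - 3·a + 4·b], [2·a + 5·b^2 + b, 10·a·b + a]].
At the point, J = [[-5.7500, -7.2500], [-2.2500, 6.0000]] (det J = -50.8125).
Solving J·Δ = −F gives Δ = (0.4557, -0.0166).
Then the next iterate is (a, b)₁ = (-1.0443, -0.5166).
Re-evaluating at (-1.0443, -0.5166): F = (0.453520, 0.236557), so ‖F‖₂ = 0.5115.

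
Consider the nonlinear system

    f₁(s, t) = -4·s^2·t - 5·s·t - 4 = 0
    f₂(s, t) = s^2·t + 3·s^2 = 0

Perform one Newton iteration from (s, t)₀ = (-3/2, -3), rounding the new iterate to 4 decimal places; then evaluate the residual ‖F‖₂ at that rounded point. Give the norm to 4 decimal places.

0.0070

At (-3/2, -3): F = (0.5000, 0.0000).
Jacobian J = [[-8·s·t - 5·t, -4·s^2 - 5·s], [2·s·t + 6·s, s^2]].
At the point, J = [[-21.0000, -1.5000], [0.0000, 2.2500]] (det J = -47.2500).
Solving J·Δ = −F gives Δ = (0.0238, 0.0000).
Then the next iterate is (s, t)₁ = (-1.4762, -3.0000).
Re-evaluating at (-1.4762, -3.0000): F = (0.006997, 0.0000), so ‖F‖₂ = 0.0070.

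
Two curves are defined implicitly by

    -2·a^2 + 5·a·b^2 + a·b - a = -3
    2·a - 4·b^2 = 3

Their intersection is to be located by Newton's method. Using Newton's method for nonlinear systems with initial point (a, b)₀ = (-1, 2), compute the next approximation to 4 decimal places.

At (-1, 2): F = (-20.0000, -21.0000).
Jacobian J = [[-4·a + 5·b^2 + b - 1, 10·a·b + a], [2, -8·b]].
At the point, J = [[25.0000, -21.0000], [2.0000, -16.0000]] (det J = -358.0000).
Solving J·Δ = −F gives Δ = (-0.3380, -1.3547).
Then the next iterate is (a, b)₁ = (-1.3380, 0.6453).

(-1.3380, 0.6453)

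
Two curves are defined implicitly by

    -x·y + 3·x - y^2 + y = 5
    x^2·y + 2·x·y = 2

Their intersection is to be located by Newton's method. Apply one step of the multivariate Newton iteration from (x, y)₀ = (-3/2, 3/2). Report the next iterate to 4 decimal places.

(0.8667, -7.4000)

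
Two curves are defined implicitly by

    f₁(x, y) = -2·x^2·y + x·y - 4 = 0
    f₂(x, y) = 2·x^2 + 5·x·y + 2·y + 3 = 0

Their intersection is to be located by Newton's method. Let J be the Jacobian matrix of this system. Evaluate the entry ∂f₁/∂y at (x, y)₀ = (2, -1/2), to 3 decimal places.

∂f₁/∂y = -2·x^2 + x.
At (2, -1/2) this is -6.000.

-6.000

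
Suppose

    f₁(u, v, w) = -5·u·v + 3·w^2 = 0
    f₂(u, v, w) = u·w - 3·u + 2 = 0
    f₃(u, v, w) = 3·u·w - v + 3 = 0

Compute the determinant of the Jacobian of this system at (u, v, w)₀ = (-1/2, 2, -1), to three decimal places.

J = [[-5·v, -5·u, 6·w], [w - 3, 0, u], [3·w, -1, 3·u]].
At the point, J = [[-10.000, 2.500, -6.000], [-4.000, 0.000, -0.500], [-3.000, -1.000, -1.500]].
det J = -30.250.

-30.250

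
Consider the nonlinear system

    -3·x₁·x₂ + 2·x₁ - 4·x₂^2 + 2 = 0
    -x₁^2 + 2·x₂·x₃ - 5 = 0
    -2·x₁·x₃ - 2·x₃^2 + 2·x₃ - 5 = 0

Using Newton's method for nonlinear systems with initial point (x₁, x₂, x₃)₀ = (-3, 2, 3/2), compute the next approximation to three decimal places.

(-1.653, 0.944, 2.271)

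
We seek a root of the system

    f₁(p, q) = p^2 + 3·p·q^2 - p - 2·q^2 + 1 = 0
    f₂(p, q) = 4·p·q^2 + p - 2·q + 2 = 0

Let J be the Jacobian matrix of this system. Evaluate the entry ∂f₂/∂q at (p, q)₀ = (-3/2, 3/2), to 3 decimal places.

-20.000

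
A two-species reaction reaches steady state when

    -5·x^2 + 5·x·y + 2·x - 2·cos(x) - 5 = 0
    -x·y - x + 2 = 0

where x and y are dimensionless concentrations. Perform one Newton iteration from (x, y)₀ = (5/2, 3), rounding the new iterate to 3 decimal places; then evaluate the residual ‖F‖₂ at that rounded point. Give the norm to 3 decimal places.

At (5/2, 3): F = (7.85229, -8.000).
Jacobian J = [[-10·x + 5·y + 2·sin(x) + 2, 5·x], [-y - 1, -x]].
At the point, J = [[-6.80306, 12.500], [-4.000, -2.500]] (det J = 67.00764).
Solving J·Δ = −F gives Δ = (-1.199, -1.281).
Then the next iterate is (x, y)₁ = (1.301, 1.719).
Re-evaluating at (1.301, 1.719): F = (-0.21198, -1.53742), so ‖F‖₂ = 1.552.

1.552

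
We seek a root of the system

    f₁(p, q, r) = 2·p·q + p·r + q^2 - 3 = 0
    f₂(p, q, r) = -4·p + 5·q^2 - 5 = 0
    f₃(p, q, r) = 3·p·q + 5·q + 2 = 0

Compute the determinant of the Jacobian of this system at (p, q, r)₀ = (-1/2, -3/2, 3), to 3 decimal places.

40.750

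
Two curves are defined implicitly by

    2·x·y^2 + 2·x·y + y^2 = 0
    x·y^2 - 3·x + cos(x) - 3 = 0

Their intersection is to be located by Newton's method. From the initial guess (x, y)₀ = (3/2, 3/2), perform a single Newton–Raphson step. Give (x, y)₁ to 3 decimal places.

(-0.527, 1.614)

At (3/2, 3/2): F = (13.500, -4.05426).
Jacobian J = [[2·y^2 + 2·y, 4·x·y + 2·x + 2·y], [y^2 - sin(x) - 3, 2·x·y]].
At the point, J = [[7.500, 15.000], [-1.74749, 4.500]] (det J = 59.96242).
Solving J·Δ = −F gives Δ = (-2.027, 0.114).
Then the next iterate is (x, y)₁ = (-0.527, 1.614).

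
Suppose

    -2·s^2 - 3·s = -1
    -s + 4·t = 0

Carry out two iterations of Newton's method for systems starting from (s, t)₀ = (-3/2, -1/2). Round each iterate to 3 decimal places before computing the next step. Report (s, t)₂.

(-1.782, -0.446)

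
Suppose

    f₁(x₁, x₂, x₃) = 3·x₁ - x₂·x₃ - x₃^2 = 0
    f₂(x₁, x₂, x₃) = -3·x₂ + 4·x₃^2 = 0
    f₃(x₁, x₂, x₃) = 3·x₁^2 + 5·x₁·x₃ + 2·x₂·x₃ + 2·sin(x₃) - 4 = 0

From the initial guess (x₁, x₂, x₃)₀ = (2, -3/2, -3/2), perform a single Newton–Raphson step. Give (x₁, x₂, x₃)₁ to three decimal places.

(-0.040, -2.679, -0.080)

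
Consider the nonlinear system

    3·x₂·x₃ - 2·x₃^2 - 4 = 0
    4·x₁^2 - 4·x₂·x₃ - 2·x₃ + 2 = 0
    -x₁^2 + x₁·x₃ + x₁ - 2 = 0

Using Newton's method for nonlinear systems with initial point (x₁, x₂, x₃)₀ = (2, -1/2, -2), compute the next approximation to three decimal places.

(0.920, -0.591, -0.699)

At (2, -1/2, -2): F = (-9.000, 18.000, -8.000).
Jacobian J = [[0, 3·x₃, 3·x₂ - 4·x₃], [8·x₁, -4·x₃, -4·x₂ - 2], [-2·x₁ + x₃ + 1, 0, x₁]].
At the point, J = [[0.000, -6.000, 6.500], [16.000, 8.000, 0.000], [-5.000, 0.000, 2.000]] (det J = 452.000).
Solving J·Δ = −F gives Δ = (-1.080, -0.091, 1.301).
Then the next iterate is (x₁, x₂, x₃)₁ = (0.920, -0.591, -0.699).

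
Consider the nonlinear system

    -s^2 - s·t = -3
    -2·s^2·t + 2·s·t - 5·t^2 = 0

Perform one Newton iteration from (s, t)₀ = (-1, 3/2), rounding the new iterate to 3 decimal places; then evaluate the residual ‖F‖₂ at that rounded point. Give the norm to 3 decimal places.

At (-1, 3/2): F = (3.500, -17.250).
Jacobian J = [[-2·s - t, -s], [-4·s·t + 2·t, -2·s^2 + 2·s - 10·t]].
At the point, J = [[0.500, 1.000], [9.000, -19.000]] (det J = -18.500).
Solving J·Δ = −F gives Δ = (-2.662, -2.169).
Then the next iterate is (s, t)₁ = (-3.662, -0.669).
Re-evaluating at (-3.662, -0.669): F = (-12.86012, 20.60486), so ‖F‖₂ = 24.289.

24.289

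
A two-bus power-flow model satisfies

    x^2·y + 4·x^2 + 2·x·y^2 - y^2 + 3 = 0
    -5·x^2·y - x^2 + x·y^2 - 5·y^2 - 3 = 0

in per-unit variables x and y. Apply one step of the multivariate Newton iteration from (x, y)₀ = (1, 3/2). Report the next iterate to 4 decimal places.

(0.5073, 0.7216)

At (1, 3/2): F = (10.7500, -20.5000).
Jacobian J = [[2·x·y + 8·x + 2·y^2, x^2 + 4·x·y - 2·y], [-10·x·y - 2·x + y^2, -5·x^2 + 2·x·y - 10·y]].
At the point, J = [[15.5000, 4.0000], [-14.7500, -17.0000]] (det J = -204.5000).
Solving J·Δ = −F gives Δ = (-0.4927, -0.7784).
Then the next iterate is (x, y)₁ = (0.5073, 0.7216).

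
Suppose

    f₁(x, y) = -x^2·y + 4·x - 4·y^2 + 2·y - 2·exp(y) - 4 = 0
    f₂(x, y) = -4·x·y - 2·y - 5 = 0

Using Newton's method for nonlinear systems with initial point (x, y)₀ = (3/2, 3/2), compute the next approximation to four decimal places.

(-0.3650, 0.7738)

At (3/2, 3/2): F = (-16.338378, -17.0000).
Jacobian J = [[-2·x·y + 4, -x^2 - 8·y - 2·exp(y) + 2], [-4·y, -4·x - 2]].
At the point, J = [[-0.5000, -21.213378], [-6.0000, -8.0000]] (det J = -123.280269).
Solving J·Δ = −F gives Δ = (-1.8650, -0.7262).
Then the next iterate is (x, y)₁ = (-0.3650, 0.7738).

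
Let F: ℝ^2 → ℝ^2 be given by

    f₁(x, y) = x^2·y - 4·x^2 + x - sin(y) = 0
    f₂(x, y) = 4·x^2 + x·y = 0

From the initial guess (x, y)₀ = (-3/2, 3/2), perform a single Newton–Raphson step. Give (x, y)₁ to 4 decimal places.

(-1.2507, 4.2547)

At (-3/2, 3/2): F = (-8.122495, 6.7500).
Jacobian J = [[2·x·y - 8·x + 1, x^2 - cos(y)], [8·x + y, x]].
At the point, J = [[8.5000, 2.179263], [-10.5000, -1.5000]] (det J = 10.132259).
Solving J·Δ = −F gives Δ = (0.2493, 2.7547).
Then the next iterate is (x, y)₁ = (-1.2507, 4.2547).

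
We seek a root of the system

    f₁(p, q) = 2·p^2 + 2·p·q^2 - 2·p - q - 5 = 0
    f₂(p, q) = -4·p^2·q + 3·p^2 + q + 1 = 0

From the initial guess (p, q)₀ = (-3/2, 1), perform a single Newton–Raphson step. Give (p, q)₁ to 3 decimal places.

(-1.649, 0.913)

At (-3/2, 1): F = (-1.500, -0.250).
Jacobian J = [[4·p + 2·q^2 - 2, 4·p·q - 1], [-8·p·q + 6·p, -4·p^2 + 1]].
At the point, J = [[-6.000, -7.000], [3.000, -8.000]] (det J = 69.000).
Solving J·Δ = −F gives Δ = (-0.149, -0.087).
Then the next iterate is (p, q)₁ = (-1.649, 0.913).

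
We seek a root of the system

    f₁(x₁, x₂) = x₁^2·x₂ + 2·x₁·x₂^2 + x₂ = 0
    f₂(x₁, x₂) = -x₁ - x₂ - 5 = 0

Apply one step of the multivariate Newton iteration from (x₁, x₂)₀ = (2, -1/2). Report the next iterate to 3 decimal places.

(-1.200, -3.800)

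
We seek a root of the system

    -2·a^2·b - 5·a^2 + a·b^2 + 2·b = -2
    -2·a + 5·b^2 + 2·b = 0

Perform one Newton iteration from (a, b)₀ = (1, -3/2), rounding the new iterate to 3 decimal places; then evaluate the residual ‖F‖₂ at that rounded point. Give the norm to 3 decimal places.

3.199

At (1, -3/2): F = (-0.750, 6.250).
Jacobian J = [[-4·a·b - 10·a + b^2, -2·a^2 + 2·a·b + 2], [-2, 10·b + 2]].
At the point, J = [[-1.750, -3.000], [-2.000, -13.000]] (det J = 16.750).
Solving J·Δ = −F gives Δ = (-1.701, 0.743).
Then the next iterate is (a, b)₁ = (-0.701, -0.757).
Re-evaluating at (-0.701, -0.757): F = (-1.62873, 2.75325), so ‖F‖₂ = 3.199.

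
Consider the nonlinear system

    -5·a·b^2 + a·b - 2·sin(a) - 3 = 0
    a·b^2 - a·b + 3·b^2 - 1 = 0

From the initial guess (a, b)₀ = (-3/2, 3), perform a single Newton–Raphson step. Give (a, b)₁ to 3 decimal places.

At (-3/2, 3): F = (61.99499, 17.000).
Jacobian J = [[-5·b^2 + b - 2·cos(a), -10·a·b + a], [b^2 - b, 2·a·b - a + 6·b]].
At the point, J = [[-42.14147, 43.500], [6.000, 10.500]] (det J = -703.48548).
Solving J·Δ = −F gives Δ = (-0.126, -1.547).
Then the next iterate is (a, b)₁ = (-1.626, 1.453).

(-1.626, 1.453)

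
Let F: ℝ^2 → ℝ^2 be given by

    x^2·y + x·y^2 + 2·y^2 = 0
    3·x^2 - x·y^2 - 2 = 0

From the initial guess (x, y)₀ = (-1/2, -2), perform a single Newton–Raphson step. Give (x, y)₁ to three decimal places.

At (-1/2, -2): F = (5.500, 0.750).
Jacobian J = [[2·x·y + y^2, x^2 + 2·x·y + 4·y], [6·x - y^2, -2·x·y]].
At the point, J = [[6.000, -5.750], [-7.000, -2.000]] (det J = -52.250).
Solving J·Δ = −F gives Δ = (-0.128, 0.823).
Then the next iterate is (x, y)₁ = (-0.628, -1.177).

(-0.628, -1.177)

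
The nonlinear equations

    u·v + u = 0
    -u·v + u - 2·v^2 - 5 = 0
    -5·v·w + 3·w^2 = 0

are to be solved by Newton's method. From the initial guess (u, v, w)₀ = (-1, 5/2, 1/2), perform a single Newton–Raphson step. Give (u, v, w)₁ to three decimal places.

At (-1, 5/2, 1/2): F = (-3.500, -16.000, -5.500).
Jacobian J = [[v + 1, u, 0], [-v + 1, -u - 4·v, 0], [0, -5·w, -5·v + 6·w]].
At the point, J = [[3.500, -1.000, 0.000], [-1.500, -9.000, 0.000], [0.000, -2.500, -9.500]] (det J = 313.500).
Solving J·Δ = −F gives Δ = (0.470, -1.856, -0.091).
Then the next iterate is (u, v, w)₁ = (-0.530, 0.644, 0.409).

(-0.530, 0.644, 0.409)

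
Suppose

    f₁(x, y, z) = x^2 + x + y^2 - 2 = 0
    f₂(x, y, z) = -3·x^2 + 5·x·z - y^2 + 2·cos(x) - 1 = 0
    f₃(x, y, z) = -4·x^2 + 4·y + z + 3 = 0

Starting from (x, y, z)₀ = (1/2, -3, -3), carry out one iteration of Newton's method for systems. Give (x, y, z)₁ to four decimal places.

At (1/2, -3, -3): F = (7.7500, -16.494835, -13.0000).
Jacobian J = [[2·x + 1, 2·y, 0], [-6·x + 5·z - 2·sin(x), -2·y, 5·x], [-8·x, 4, 1]].
At the point, J = [[2.0000, -6.0000, 0.0000], [-18.958851, 6.0000, 2.5000], [-4.0000, 4.0000, 1.0000]] (det J = -61.753106).
Solving J·Δ = −F gives Δ = (1.0531, 1.6427, 10.6415).
Then the next iterate is (x, y, z)₁ = (1.5531, -1.3573, 7.6415).

(1.5531, -1.3573, 7.6415)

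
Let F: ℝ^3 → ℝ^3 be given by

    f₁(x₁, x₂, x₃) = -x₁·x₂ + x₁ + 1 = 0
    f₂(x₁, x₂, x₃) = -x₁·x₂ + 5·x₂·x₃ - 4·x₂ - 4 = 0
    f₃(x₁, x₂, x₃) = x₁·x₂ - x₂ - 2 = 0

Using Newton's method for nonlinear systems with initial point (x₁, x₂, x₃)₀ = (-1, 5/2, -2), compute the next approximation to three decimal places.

At (-1, 5/2, -2): F = (2.500, -36.500, -7.000).
Jacobian J = [[-x₂ + 1, -x₁, 0], [-x₂, -x₁ + 5·x₃ - 4, 5·x₂], [x₂, x₁ - 1, 0]].
At the point, J = [[-1.500, 1.000, 0.000], [-2.500, -13.000, 12.500], [2.500, -2.000, 0.000]] (det J = -6.250).
Solving J·Δ = −F gives Δ = (-4.000, -8.500, -6.720).
Then the next iterate is (x₁, x₂, x₃)₁ = (-5.000, -6.000, -8.720).

(-5.000, -6.000, -8.720)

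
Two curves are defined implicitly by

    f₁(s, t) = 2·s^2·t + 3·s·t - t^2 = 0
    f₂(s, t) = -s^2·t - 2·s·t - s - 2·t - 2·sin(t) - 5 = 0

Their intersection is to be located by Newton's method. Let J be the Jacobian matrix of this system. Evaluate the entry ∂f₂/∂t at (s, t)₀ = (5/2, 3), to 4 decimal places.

∂f₂/∂t = -s^2 - 2·s - 2·cos(t) - 2.
At (5/2, 3) this is -11.2700.

-11.2700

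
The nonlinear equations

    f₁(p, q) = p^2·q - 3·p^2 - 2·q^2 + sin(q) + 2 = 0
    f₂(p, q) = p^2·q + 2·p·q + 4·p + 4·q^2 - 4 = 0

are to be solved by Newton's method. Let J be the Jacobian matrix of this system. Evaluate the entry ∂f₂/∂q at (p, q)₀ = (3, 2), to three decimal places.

31.000

∂f₂/∂q = p^2 + 2·p + 8·q.
At (3, 2) this is 31.000.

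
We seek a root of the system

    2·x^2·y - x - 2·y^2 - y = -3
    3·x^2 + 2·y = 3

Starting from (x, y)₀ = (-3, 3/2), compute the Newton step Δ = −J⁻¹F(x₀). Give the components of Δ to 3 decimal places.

At (-3, 3/2): F = (27.000, 27.000).
Jacobian J = [[4·x·y - 1, 2·x^2 - 4·y - 1], [6·x, 2]].
At the point, J = [[-19.000, 11.000], [-18.000, 2.000]] (det J = 160.000).
Solving J·Δ = −F gives Δ = (1.519, 0.169).

(1.519, 0.169)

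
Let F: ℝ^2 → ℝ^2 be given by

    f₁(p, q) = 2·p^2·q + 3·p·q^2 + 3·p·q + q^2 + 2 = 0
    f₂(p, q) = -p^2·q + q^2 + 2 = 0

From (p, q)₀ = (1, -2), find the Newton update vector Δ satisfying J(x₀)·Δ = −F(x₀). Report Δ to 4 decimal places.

(-0.8889, 0.8889)

At (1, -2): F = (8.0000, 8.0000).
Jacobian J = [[4·p·q + 3·q^2 + 3·q, 2·p^2 + 6·p·q + 3·p + 2·q], [-2·p·q, -p^2 + 2·q]].
At the point, J = [[-2.0000, -11.0000], [4.0000, -5.0000]] (det J = 54.0000).
Solving J·Δ = −F gives Δ = (-0.8889, 0.8889).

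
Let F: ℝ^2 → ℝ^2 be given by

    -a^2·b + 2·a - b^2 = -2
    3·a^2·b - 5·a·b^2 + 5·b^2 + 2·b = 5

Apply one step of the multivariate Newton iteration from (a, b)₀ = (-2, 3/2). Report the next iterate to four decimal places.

(-1.0402, 1.1326)

At (-2, 3/2): F = (-10.2500, 49.7500).
Jacobian J = [[-2·a·b + 2, -a^2 - 2·b], [6·a·b - 5·b^2, 3·a^2 - 10·a·b + 10·b + 2]].
At the point, J = [[8.0000, -7.0000], [-29.2500, 59.0000]] (det J = 267.2500).
Solving J·Δ = −F gives Δ = (0.9598, -0.3674).
Then the next iterate is (a, b)₁ = (-1.0402, 1.1326).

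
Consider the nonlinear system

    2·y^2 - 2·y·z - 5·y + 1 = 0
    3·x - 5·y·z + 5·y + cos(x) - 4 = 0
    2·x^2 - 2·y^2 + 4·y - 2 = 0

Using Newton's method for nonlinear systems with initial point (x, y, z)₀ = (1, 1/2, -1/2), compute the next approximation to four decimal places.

(0.7883, 0.1733, -0.3467)

At (1, 1/2, -1/2): F = (-0.5000, 3.290302, 1.5000).
Jacobian J = [[0, 4·y - 2·z - 5, -2·y], [-sin(x) + 3, -5·z + 5, -5·y], [4·x, -4·y + 4, 0]].
At the point, J = [[0.0000, -2.0000, -1.0000], [2.158529, 7.5000, -2.5000], [4.0000, 2.0000, 0.0000]] (det J = 45.682942).
Solving J·Δ = −F gives Δ = (-0.2117, -0.3267, 0.1533).
Then the next iterate is (x, y, z)₁ = (0.7883, 0.1733, -0.3467).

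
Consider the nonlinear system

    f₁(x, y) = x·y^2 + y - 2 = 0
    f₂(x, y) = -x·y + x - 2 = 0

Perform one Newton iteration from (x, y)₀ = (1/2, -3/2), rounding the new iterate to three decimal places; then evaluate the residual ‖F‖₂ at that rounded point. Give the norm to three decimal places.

7602.213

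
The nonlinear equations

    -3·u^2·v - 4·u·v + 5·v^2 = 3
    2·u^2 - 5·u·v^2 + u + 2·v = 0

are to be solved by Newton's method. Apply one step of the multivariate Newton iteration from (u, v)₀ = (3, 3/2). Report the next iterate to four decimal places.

At (3, 3/2): F = (-50.2500, -9.7500).
Jacobian J = [[-6·u·v - 4·v, -3·u^2 - 4·u + 10·v], [4·u - 5·v^2 + 1, -10·u·v + 2]].
At the point, J = [[-33.0000, -24.0000], [1.7500, -43.0000]] (det J = 1461.0000).
Solving J·Δ = −F gives Δ = (-1.3188, -0.2804).
Then the next iterate is (u, v)₁ = (1.6812, 1.2196).

(1.6812, 1.2196)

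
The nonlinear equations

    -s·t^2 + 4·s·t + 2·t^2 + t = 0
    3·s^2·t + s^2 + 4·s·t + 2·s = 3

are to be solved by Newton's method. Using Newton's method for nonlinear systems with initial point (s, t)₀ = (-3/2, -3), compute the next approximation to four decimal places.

(-1.1522, -1.4925)

At (-3/2, -3): F = (46.5000, -6.0000).
Jacobian J = [[-t^2 + 4·t, -2·s·t + 4·s + 4·t + 1], [6·s·t + 2·s + 4·t + 2, 3·s^2 + 4·s]].
At the point, J = [[-21.0000, -26.0000], [14.0000, 0.7500]] (det J = 348.2500).
Solving J·Δ = −F gives Δ = (0.3478, 1.5075).
Then the next iterate is (s, t)₁ = (-1.1522, -1.4925).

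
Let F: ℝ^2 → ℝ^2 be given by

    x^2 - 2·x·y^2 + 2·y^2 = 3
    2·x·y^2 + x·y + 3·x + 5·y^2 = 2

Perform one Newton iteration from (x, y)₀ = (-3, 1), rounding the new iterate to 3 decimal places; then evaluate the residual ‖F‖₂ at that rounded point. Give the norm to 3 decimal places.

At (-3, 1): F = (14.000, -15.000).
Jacobian J = [[2·x - 2·y^2, -4·x·y + 4·y], [2·y^2 + y + 3, 4·x·y + x + 10·y]].
At the point, J = [[-8.000, 16.000], [6.000, -5.000]] (det J = -56.000).
Solving J·Δ = −F gives Δ = (3.036, 0.643).
Then the next iterate is (x, y)₁ = (0.036, 1.643).
Re-evaluating at (0.036, 1.643): F = (2.20583, 11.85875), so ‖F‖₂ = 12.062.

12.062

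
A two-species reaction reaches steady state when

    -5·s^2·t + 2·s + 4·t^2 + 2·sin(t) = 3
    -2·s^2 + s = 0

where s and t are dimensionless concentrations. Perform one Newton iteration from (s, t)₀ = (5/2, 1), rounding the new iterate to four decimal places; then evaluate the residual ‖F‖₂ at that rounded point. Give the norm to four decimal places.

At (5/2, 1): F = (-23.567058, -10.0000).
Jacobian J = [[-10·s·t + 2, -5·s^2 + 8·t + 2·cos(t)], [-4·s + 1, 0]].
At the point, J = [[-23.0000, -22.169395], [-9.0000, 0.0000]] (det J = -199.524558).
Solving J·Δ = −F gives Δ = (-1.1111, 0.0897).
Then the next iterate is (s, t)₁ = (1.3889, 1.0897).
Re-evaluating at (1.3889, 1.0897): F = (-4.209831, -2.469186), so ‖F‖₂ = 4.8805.

4.8805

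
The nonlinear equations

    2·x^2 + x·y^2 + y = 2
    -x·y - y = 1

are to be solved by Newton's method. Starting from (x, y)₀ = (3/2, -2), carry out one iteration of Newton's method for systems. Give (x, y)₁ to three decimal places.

At (3/2, -2): F = (6.500, 4.000).
Jacobian J = [[4·x + y^2, 2·x·y + 1], [-y, -x - 1]].
At the point, J = [[10.000, -5.000], [2.000, -2.500]] (det J = -15.000).
Solving J·Δ = −F gives Δ = (0.250, 1.800).
Then the next iterate is (x, y)₁ = (1.750, -0.200).

(1.750, -0.200)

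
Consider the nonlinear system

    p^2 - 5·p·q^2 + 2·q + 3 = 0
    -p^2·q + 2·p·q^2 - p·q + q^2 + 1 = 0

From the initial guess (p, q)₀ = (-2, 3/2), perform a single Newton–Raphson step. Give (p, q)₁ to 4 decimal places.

At (-2, 3/2): F = (32.5000, -8.7500).
Jacobian J = [[2·p - 5·q^2, -10·p·q + 2], [-2·p·q + 2·q^2 - q, -p^2 + 4·p·q - p + 2·q]].
At the point, J = [[-15.2500, 32.0000], [9.0000, -11.0000]] (det J = -120.2500).
Solving J·Δ = −F gives Δ = (-0.6445, -1.3228).
Then the next iterate is (p, q)₁ = (-2.6445, 0.1772).

(-2.6445, 0.1772)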